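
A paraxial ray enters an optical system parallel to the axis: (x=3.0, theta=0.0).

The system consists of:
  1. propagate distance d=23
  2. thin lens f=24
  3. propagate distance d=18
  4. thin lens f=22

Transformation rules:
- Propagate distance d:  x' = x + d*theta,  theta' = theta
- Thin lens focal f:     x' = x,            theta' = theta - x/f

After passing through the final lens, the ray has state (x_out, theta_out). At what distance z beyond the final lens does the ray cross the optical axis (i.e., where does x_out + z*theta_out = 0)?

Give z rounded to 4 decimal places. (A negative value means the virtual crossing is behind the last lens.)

Answer: 4.7143

Derivation:
Initial: x=3.0000 theta=0.0000
After 1 (propagate distance d=23): x=3.0000 theta=0.0000
After 2 (thin lens f=24): x=3.0000 theta=-0.1250
After 3 (propagate distance d=18): x=0.7500 theta=-0.1250
After 4 (thin lens f=22): x=0.7500 theta=-7/44 (≈-0.1591)
z_focus = -x_out/theta_out = -(0.7500)/(-7/44) = 33/7 ≈ 4.7143
Rounded to 4 decimal places: z = 4.7143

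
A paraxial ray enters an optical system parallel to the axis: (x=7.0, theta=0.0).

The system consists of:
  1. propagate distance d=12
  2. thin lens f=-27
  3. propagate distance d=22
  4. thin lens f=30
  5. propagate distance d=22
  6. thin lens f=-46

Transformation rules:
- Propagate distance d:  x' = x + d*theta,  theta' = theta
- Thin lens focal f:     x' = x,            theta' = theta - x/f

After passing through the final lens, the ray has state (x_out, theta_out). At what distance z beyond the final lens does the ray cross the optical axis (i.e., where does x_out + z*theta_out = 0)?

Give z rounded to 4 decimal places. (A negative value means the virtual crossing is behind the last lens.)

Answer: -271.8652

Derivation:
Initial: x=7.0000 theta=0.0000
After 1 (propagate distance d=12): x=7.0000 theta=0.0000
After 2 (thin lens f=-27): x=7.0000 theta=7/27 (≈0.2593)
After 3 (propagate distance d=22): x=343/27 (≈12.7037) theta=7/27 (≈0.2593)
After 4 (thin lens f=30): x=343/27 (≈12.7037) theta=-133/810 (≈-0.1642)
After 5 (propagate distance d=22): x=3682/405 (≈9.0914) theta=-133/810 (≈-0.1642)
After 6 (thin lens f=-46): x=3682/405 (≈9.0914) theta=623/18630 (≈0.0334)
z_focus = -x_out/theta_out = -(3682/405)/(623/18630) = -24196/89 ≈ -271.8652
Rounded to 4 decimal places: z = -271.8652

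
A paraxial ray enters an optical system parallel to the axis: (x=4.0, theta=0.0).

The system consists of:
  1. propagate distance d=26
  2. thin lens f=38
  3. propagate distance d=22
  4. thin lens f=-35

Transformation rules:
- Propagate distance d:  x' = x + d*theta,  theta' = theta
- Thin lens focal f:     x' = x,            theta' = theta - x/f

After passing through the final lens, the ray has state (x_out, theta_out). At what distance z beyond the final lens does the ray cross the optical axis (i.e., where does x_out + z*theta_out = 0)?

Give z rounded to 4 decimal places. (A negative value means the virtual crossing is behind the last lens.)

Initial: x=4.0000 theta=0.0000
After 1 (propagate distance d=26): x=4.0000 theta=0.0000
After 2 (thin lens f=38): x=4.0000 theta=-2/19 (≈-0.1053)
After 3 (propagate distance d=22): x=32/19 (≈1.6842) theta=-2/19 (≈-0.1053)
After 4 (thin lens f=-35): x=32/19 (≈1.6842) theta=-2/35 (≈-0.0571)
z_focus = -x_out/theta_out = -(32/19)/(-2/35) = 560/19 ≈ 29.4737
Rounded to 4 decimal places: z = 29.4737

Answer: 29.4737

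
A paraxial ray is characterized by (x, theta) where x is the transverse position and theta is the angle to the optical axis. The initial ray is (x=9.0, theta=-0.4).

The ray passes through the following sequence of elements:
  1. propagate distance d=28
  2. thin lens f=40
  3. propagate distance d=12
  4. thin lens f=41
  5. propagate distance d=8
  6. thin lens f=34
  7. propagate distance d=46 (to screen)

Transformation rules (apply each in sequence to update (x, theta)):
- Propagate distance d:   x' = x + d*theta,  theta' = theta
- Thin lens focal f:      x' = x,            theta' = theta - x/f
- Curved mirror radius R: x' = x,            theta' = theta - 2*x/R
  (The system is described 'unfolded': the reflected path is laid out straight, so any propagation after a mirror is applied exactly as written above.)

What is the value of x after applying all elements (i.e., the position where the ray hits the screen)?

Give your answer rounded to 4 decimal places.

Answer: -5.9817

Derivation:
Initial: x=9.0000 theta=-0.4000
After 1 (propagate distance d=28): x=-2.2000 theta=-0.4000
After 2 (thin lens f=40): x=-2.2000 theta=-0.3450
After 3 (propagate distance d=12): x=-6.3400 theta=-0.3450
After 4 (thin lens f=41): x=-6.3400 theta=-1561/8200 (≈-0.1904)
After 5 (propagate distance d=8): x=-16119/2050 (≈-7.8629) theta=-1561/8200 (≈-0.1904)
After 6 (thin lens f=34): x=-16119/2050 (≈-7.8629) theta=5701/139400 (≈0.0409)
After 7 (propagate distance d=46 (to screen)): x=-416923/69700 (≈-5.9817) theta=5701/139400 (≈0.0409)
Rounded to 4 decimal places: x = -5.9817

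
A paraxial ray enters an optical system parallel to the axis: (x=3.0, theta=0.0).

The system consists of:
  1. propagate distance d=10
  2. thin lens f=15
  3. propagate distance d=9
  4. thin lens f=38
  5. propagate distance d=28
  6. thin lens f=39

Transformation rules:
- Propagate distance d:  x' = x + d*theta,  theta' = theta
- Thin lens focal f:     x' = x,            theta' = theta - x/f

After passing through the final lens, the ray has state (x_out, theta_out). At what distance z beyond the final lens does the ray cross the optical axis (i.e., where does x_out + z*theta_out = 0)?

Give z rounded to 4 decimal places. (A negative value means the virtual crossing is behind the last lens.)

Answer: -54.9944

Derivation:
Initial: x=3.0000 theta=0.0000
After 1 (propagate distance d=10): x=3.0000 theta=0.0000
After 2 (thin lens f=15): x=3.0000 theta=-0.2000
After 3 (propagate distance d=9): x=1.2000 theta=-0.2000
After 4 (thin lens f=38): x=1.2000 theta=-22/95 (≈-0.2316)
After 5 (propagate distance d=28): x=-502/95 (≈-5.2842) theta=-22/95 (≈-0.2316)
After 6 (thin lens f=39): x=-502/95 (≈-5.2842) theta=-356/3705 (≈-0.0961)
z_focus = -x_out/theta_out = -(-502/95)/(-356/3705) = -9789/178 ≈ -54.9944
Rounded to 4 decimal places: z = -54.9944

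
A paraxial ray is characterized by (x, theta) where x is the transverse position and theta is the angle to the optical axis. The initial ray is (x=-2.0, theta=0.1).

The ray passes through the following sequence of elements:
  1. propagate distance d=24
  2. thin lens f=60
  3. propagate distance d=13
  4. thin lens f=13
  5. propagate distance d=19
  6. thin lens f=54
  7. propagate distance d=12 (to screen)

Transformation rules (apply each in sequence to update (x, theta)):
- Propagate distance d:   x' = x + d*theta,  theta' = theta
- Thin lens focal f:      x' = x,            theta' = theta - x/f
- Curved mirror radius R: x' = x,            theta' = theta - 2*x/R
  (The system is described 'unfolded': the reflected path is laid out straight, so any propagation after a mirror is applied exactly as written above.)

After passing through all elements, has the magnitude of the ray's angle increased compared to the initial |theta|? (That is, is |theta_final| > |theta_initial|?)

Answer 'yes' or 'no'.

Answer: no

Derivation:
Initial: x=-2.0000 theta=0.1000
After 1 (propagate distance d=24): x=0.4000 theta=0.1000
After 2 (thin lens f=60): x=0.4000 theta=7/75 (≈0.0933)
After 3 (propagate distance d=13): x=121/75 (≈1.6133) theta=7/75 (≈0.0933)
After 4 (thin lens f=13): x=121/75 (≈1.6133) theta=-2/65 (≈-0.0308)
After 5 (propagate distance d=19): x=1003/975 (≈1.0287) theta=-2/65 (≈-0.0308)
After 6 (thin lens f=54): x=1003/975 (≈1.0287) theta=-2623/52650 (≈-0.0498)
After 7 (propagate distance d=12 (to screen)): x=3781/8775 (≈0.4309) theta=-2623/52650 (≈-0.0498)
|theta_initial|=0.1000 |theta_final|=2623/52650 (≈0.0498) -> not increased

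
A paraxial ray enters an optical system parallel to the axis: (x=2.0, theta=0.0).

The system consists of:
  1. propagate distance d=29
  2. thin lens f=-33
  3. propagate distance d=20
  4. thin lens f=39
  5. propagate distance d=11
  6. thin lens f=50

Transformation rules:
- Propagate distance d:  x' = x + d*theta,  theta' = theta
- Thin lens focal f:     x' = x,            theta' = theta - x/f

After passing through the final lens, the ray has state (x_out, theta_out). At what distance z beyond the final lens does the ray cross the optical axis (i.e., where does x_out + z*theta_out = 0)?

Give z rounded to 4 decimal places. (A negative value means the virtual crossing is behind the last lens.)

Answer: 36.6054

Derivation:
Initial: x=2.0000 theta=0.0000
After 1 (propagate distance d=29): x=2.0000 theta=0.0000
After 2 (thin lens f=-33): x=2.0000 theta=2/33 (≈0.0606)
After 3 (propagate distance d=20): x=106/33 (≈3.2121) theta=2/33 (≈0.0606)
After 4 (thin lens f=39): x=106/33 (≈3.2121) theta=-28/1287 (≈-0.0218)
After 5 (propagate distance d=11): x=3826/1287 (≈2.9728) theta=-28/1287 (≈-0.0218)
After 6 (thin lens f=50): x=3826/1287 (≈2.9728) theta=-67/825 (≈-0.0812)
z_focus = -x_out/theta_out = -(3826/1287)/(-67/825) = 95650/2613 ≈ 36.6054
Rounded to 4 decimal places: z = 36.6054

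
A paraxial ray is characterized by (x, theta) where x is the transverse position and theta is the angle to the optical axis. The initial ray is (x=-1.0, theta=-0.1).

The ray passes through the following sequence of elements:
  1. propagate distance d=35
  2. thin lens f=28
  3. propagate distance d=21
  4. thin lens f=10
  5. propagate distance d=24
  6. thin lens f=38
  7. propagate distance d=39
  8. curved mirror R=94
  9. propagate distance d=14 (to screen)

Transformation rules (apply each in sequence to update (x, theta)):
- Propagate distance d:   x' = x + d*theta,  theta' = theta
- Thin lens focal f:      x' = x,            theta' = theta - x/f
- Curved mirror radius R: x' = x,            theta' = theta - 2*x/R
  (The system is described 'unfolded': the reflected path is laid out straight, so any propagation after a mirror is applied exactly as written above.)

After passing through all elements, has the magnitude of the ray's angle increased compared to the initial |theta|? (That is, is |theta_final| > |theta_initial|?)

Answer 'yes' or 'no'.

Answer: no

Derivation:
Initial: x=-1.0000 theta=-0.1000
After 1 (propagate distance d=35): x=-4.5000 theta=-0.1000
After 2 (thin lens f=28): x=-4.5000 theta=17/280 (≈0.0607)
After 3 (propagate distance d=21): x=-3.2250 theta=17/280 (≈0.0607)
After 4 (thin lens f=10): x=-3.2250 theta=1073/2800 (≈0.3832)
After 5 (propagate distance d=24): x=8361/1400 (≈5.9721) theta=1073/2800 (≈0.3832)
After 6 (thin lens f=38): x=8361/1400 (≈5.9721) theta=859/3800 (≈0.2261)
After 7 (propagate distance d=39): x=196683/13300 (≈14.7882) theta=859/3800 (≈0.2261)
After 8 (curved mirror R=94): x=196683/13300 (≈14.7882) theta=-22151/250040 (≈-0.0886)
After 9 (propagate distance d=14 (to screen)): x=2117204/156275 (≈13.5479) theta=-22151/250040 (≈-0.0886)
|theta_initial|=0.1000 |theta_final|=22151/250040 (≈0.0886) -> not increased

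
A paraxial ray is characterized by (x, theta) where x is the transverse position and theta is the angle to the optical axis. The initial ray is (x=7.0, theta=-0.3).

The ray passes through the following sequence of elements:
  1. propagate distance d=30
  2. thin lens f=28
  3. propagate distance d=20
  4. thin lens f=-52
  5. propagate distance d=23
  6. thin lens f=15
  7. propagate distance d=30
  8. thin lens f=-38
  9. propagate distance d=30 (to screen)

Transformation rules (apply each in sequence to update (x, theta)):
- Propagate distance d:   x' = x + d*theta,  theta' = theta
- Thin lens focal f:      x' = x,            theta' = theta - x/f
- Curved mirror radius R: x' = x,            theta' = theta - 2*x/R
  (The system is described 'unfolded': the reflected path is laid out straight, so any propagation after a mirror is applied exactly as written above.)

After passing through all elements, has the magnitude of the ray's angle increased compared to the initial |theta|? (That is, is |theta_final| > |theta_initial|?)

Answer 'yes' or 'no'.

Initial: x=7.0000 theta=-0.3000
After 1 (propagate distance d=30): x=-2.0000 theta=-0.3000
After 2 (thin lens f=28): x=-2.0000 theta=-8/35 (≈-0.2286)
After 3 (propagate distance d=20): x=-46/7 (≈-6.5714) theta=-8/35 (≈-0.2286)
After 4 (thin lens f=-52): x=-46/7 (≈-6.5714) theta=-323/910 (≈-0.3549)
After 5 (propagate distance d=23): x=-13409/910 (≈-14.7352) theta=-323/910 (≈-0.3549)
After 6 (thin lens f=15): x=-13409/910 (≈-14.7352) theta=4282/6825 (≈0.6274)
After 7 (propagate distance d=30): x=3719/910 (≈4.0868) theta=4282/6825 (≈0.6274)
After 8 (thin lens f=-38): x=3719/910 (≈4.0868) theta=381217/518700 (≈0.7349)
After 9 (propagate distance d=30 (to screen)): x=32277/1235 (≈26.1352) theta=381217/518700 (≈0.7349)
|theta_initial|=0.3000 |theta_final|=381217/518700 (≈0.7349) -> increased

Answer: yes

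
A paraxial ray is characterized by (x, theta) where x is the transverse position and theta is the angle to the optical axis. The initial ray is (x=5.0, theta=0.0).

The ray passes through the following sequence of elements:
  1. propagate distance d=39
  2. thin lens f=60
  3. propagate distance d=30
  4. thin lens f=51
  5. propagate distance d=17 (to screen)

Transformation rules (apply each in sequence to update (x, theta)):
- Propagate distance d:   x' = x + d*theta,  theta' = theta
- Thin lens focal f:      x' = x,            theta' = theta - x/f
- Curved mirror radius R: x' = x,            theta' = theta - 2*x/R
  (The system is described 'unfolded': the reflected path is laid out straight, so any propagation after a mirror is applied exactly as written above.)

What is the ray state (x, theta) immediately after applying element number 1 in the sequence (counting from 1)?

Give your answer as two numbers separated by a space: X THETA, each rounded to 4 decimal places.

Answer: 5.0000 0.0000

Derivation:
Initial: x=5.0000 theta=0.0000
After 1 (propagate distance d=39): x=5.0000 theta=0.0000
Rounded to 4 decimal places: x = 5.0000, theta = 0.0000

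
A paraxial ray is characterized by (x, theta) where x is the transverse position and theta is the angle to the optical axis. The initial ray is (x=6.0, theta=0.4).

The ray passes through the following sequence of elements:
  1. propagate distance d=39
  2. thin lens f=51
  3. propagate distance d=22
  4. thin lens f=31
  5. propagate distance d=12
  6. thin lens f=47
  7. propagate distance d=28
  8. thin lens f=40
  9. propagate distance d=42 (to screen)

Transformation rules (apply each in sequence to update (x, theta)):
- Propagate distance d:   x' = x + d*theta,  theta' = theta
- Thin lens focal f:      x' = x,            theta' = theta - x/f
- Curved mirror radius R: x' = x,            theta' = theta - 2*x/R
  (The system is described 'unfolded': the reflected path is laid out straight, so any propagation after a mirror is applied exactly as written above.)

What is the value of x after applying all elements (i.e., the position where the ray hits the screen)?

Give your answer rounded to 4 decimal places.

Answer: -40.1164

Derivation:
Initial: x=6.0000 theta=0.4000
After 1 (propagate distance d=39): x=21.6000 theta=0.4000
After 2 (thin lens f=51): x=21.6000 theta=-2/85 (≈-0.0235)
After 3 (propagate distance d=22): x=1792/85 (≈21.0824) theta=-2/85 (≈-0.0235)
After 4 (thin lens f=31): x=1792/85 (≈21.0824) theta=-1854/2635 (≈-0.7036)
After 5 (propagate distance d=12): x=33304/2635 (≈12.6391) theta=-1854/2635 (≈-0.7036)
After 6 (thin lens f=47): x=33304/2635 (≈12.6391) theta=-120442/123845 (≈-0.9725)
After 7 (propagate distance d=28): x=-1807088/123845 (≈-14.5915) theta=-120442/123845 (≈-0.9725)
After 8 (thin lens f=40): x=-1807088/123845 (≈-14.5915) theta=-376324/619225 (≈-0.6077)
After 9 (propagate distance d=42 (to screen)): x=-24841048/619225 (≈-40.1164) theta=-376324/619225 (≈-0.6077)
Rounded to 4 decimal places: x = -40.1164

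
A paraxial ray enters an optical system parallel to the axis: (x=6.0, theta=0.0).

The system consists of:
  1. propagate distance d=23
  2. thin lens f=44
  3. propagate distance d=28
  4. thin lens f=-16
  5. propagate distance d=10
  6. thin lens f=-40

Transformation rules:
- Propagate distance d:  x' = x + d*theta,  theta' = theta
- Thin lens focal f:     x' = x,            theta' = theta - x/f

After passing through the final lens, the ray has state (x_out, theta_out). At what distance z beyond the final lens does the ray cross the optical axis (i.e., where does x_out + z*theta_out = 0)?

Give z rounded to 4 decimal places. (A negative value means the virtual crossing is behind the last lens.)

Answer: -40.0000

Derivation:
Initial: x=6.0000 theta=0.0000
After 1 (propagate distance d=23): x=6.0000 theta=0.0000
After 2 (thin lens f=44): x=6.0000 theta=-3/22 (≈-0.1364)
After 3 (propagate distance d=28): x=24/11 (≈2.1818) theta=-3/22 (≈-0.1364)
After 4 (thin lens f=-16): x=24/11 (≈2.1818) theta=0.0000
After 5 (propagate distance d=10): x=24/11 (≈2.1818) theta=0.0000
After 6 (thin lens f=-40): x=24/11 (≈2.1818) theta=3/55 (≈0.0545)
z_focus = -x_out/theta_out = -(24/11)/(3/55) = -40.0000
Rounded to 4 decimal places: z = -40.0000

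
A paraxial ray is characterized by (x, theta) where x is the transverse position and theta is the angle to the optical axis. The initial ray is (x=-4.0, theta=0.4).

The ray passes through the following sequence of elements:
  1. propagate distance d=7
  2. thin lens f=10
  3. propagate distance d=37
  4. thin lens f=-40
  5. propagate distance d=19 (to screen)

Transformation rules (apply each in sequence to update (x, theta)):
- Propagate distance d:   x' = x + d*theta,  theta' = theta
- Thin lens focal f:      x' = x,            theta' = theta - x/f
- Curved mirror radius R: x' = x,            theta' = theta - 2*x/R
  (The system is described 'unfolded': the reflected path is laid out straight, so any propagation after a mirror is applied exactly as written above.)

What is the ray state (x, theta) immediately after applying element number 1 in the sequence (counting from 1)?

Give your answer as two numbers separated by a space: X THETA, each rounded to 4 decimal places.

Initial: x=-4.0000 theta=0.4000
After 1 (propagate distance d=7): x=-1.2000 theta=0.4000
Rounded to 4 decimal places: x = -1.2000, theta = 0.4000

Answer: -1.2000 0.4000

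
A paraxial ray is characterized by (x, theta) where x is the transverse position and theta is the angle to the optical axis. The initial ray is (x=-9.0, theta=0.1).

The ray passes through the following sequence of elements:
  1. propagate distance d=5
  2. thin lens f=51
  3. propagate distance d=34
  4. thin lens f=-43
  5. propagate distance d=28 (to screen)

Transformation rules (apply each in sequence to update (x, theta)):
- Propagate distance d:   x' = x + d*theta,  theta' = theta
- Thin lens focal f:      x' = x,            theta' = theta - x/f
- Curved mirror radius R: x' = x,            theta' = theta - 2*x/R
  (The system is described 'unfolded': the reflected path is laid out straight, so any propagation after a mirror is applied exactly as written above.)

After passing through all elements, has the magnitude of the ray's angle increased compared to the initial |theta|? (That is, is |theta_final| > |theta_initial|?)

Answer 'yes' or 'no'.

Answer: yes

Derivation:
Initial: x=-9.0000 theta=0.1000
After 1 (propagate distance d=5): x=-8.5000 theta=0.1000
After 2 (thin lens f=51): x=-8.5000 theta=4/15 (≈0.2667)
After 3 (propagate distance d=34): x=17/30 (≈0.5667) theta=4/15 (≈0.2667)
After 4 (thin lens f=-43): x=17/30 (≈0.5667) theta=361/1290 (≈0.2798)
After 5 (propagate distance d=28 (to screen)): x=3613/430 (≈8.4023) theta=361/1290 (≈0.2798)
|theta_initial|=0.1000 |theta_final|=361/1290 (≈0.2798) -> increased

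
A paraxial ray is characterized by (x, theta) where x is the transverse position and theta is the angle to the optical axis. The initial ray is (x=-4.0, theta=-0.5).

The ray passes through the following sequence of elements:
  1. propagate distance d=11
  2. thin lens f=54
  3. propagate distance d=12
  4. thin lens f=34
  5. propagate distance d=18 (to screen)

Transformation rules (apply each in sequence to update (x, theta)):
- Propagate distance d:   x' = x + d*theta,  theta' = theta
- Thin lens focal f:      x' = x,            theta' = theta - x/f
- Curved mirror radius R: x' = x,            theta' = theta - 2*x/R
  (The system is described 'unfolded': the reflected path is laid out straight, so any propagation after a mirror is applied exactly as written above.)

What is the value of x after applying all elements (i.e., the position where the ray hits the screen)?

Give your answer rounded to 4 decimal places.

Initial: x=-4.0000 theta=-0.5000
After 1 (propagate distance d=11): x=-9.5000 theta=-0.5000
After 2 (thin lens f=54): x=-9.5000 theta=-35/108 (≈-0.3241)
After 3 (propagate distance d=12): x=-241/18 (≈-13.3889) theta=-35/108 (≈-0.3241)
After 4 (thin lens f=34): x=-241/18 (≈-13.3889) theta=32/459 (≈0.0697)
After 5 (propagate distance d=18 (to screen)): x=-3713/306 (≈-12.1340) theta=32/459 (≈0.0697)
Rounded to 4 decimal places: x = -12.1340

Answer: -12.1340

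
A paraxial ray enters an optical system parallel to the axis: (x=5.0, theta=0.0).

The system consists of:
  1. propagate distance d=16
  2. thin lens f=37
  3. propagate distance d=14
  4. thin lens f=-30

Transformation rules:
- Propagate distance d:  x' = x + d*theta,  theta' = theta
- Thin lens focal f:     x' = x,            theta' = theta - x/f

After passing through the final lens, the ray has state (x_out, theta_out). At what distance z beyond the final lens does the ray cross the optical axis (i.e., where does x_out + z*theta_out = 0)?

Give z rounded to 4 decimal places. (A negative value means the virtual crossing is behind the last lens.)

Initial: x=5.0000 theta=0.0000
After 1 (propagate distance d=16): x=5.0000 theta=0.0000
After 2 (thin lens f=37): x=5.0000 theta=-5/37 (≈-0.1351)
After 3 (propagate distance d=14): x=115/37 (≈3.1081) theta=-5/37 (≈-0.1351)
After 4 (thin lens f=-30): x=115/37 (≈3.1081) theta=-7/222 (≈-0.0315)
z_focus = -x_out/theta_out = -(115/37)/(-7/222) = 690/7 ≈ 98.5714
Rounded to 4 decimal places: z = 98.5714

Answer: 98.5714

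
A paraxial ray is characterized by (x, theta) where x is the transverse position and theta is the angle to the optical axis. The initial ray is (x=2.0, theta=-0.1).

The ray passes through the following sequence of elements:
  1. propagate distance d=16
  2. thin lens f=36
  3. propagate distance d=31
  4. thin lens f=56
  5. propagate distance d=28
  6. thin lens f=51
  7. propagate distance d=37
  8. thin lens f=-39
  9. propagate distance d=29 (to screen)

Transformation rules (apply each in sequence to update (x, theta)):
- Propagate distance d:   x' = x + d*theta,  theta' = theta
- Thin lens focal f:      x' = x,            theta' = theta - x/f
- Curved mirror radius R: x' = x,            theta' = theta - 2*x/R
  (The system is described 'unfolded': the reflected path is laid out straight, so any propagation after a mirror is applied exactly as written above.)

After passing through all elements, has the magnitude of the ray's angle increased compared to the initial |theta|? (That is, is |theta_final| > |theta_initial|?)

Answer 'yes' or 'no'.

Answer: no

Derivation:
Initial: x=2.0000 theta=-0.1000
After 1 (propagate distance d=16): x=0.4000 theta=-0.1000
After 2 (thin lens f=36): x=0.4000 theta=-1/9 (≈-0.1111)
After 3 (propagate distance d=31): x=-137/45 (≈-3.0444) theta=-1/9 (≈-0.1111)
After 4 (thin lens f=56): x=-137/45 (≈-3.0444) theta=-143/2520 (≈-0.0567)
After 5 (propagate distance d=28): x=-139/30 (≈-4.6333) theta=-143/2520 (≈-0.0567)
After 6 (thin lens f=51): x=-139/30 (≈-4.6333) theta=487/14280 (≈0.0341)
After 7 (propagate distance d=37): x=-9629/2856 (≈-3.3715) theta=487/14280 (≈0.0341)
After 8 (thin lens f=-39): x=-9629/2856 (≈-3.3715) theta=-3644/69615 (≈-0.0523)
After 9 (propagate distance d=29 (to screen)): x=-389009/79560 (≈-4.8895) theta=-3644/69615 (≈-0.0523)
|theta_initial|=0.1000 |theta_final|=3644/69615 (≈0.0523) -> not increased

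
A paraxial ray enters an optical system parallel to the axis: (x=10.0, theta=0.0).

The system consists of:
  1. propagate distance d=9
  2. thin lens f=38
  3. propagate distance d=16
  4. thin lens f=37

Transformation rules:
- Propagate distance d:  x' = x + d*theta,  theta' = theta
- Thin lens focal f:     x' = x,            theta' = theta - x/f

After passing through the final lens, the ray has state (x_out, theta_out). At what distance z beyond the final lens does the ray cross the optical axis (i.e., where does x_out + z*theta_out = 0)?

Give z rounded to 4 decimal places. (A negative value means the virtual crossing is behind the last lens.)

Answer: 13.7966

Derivation:
Initial: x=10.0000 theta=0.0000
After 1 (propagate distance d=9): x=10.0000 theta=0.0000
After 2 (thin lens f=38): x=10.0000 theta=-5/19 (≈-0.2632)
After 3 (propagate distance d=16): x=110/19 (≈5.7895) theta=-5/19 (≈-0.2632)
After 4 (thin lens f=37): x=110/19 (≈5.7895) theta=-295/703 (≈-0.4196)
z_focus = -x_out/theta_out = -(110/19)/(-295/703) = 814/59 ≈ 13.7966
Rounded to 4 decimal places: z = 13.7966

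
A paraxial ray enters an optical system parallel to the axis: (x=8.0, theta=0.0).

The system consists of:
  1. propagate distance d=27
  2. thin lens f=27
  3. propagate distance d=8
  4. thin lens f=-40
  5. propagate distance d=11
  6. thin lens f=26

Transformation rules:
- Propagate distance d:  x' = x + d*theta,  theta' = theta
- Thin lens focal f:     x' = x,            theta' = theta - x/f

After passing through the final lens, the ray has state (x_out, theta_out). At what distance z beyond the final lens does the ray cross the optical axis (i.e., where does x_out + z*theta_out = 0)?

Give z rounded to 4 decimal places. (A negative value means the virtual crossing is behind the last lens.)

Answer: 12.7944

Derivation:
Initial: x=8.0000 theta=0.0000
After 1 (propagate distance d=27): x=8.0000 theta=0.0000
After 2 (thin lens f=27): x=8.0000 theta=-8/27 (≈-0.2963)
After 3 (propagate distance d=8): x=152/27 (≈5.6296) theta=-8/27 (≈-0.2963)
After 4 (thin lens f=-40): x=152/27 (≈5.6296) theta=-7/45 (≈-0.1556)
After 5 (propagate distance d=11): x=529/135 (≈3.9185) theta=-7/45 (≈-0.1556)
After 6 (thin lens f=26): x=529/135 (≈3.9185) theta=-215/702 (≈-0.3063)
z_focus = -x_out/theta_out = -(529/135)/(-215/702) = 13754/1075 ≈ 12.7944
Rounded to 4 decimal places: z = 12.7944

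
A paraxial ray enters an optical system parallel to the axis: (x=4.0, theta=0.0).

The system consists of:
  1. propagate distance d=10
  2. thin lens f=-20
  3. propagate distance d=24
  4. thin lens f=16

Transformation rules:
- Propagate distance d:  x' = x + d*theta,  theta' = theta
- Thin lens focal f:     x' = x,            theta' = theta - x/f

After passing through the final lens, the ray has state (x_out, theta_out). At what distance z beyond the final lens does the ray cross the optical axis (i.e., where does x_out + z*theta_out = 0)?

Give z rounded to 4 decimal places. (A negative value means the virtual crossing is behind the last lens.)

Answer: 25.1429

Derivation:
Initial: x=4.0000 theta=0.0000
After 1 (propagate distance d=10): x=4.0000 theta=0.0000
After 2 (thin lens f=-20): x=4.0000 theta=0.2000
After 3 (propagate distance d=24): x=8.8000 theta=0.2000
After 4 (thin lens f=16): x=8.8000 theta=-0.3500
z_focus = -x_out/theta_out = -(8.8000)/(-0.3500) = 176/7 ≈ 25.1429
Rounded to 4 decimal places: z = 25.1429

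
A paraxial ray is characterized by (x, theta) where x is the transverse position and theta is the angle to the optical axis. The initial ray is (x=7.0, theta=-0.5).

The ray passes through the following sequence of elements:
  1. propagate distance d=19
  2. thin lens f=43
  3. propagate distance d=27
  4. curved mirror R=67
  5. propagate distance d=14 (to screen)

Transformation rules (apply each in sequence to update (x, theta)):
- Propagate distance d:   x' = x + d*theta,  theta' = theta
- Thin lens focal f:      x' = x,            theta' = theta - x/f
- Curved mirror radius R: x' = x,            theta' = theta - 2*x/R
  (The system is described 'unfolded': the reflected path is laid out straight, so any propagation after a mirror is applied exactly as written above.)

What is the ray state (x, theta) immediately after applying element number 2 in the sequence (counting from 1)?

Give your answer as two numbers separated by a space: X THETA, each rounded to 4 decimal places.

Initial: x=7.0000 theta=-0.5000
After 1 (propagate distance d=19): x=-2.5000 theta=-0.5000
After 2 (thin lens f=43): x=-2.5000 theta=-19/43 (≈-0.4419)
Rounded to 4 decimal places: x = -2.5000, theta = -0.4419

Answer: -2.5000 -0.4419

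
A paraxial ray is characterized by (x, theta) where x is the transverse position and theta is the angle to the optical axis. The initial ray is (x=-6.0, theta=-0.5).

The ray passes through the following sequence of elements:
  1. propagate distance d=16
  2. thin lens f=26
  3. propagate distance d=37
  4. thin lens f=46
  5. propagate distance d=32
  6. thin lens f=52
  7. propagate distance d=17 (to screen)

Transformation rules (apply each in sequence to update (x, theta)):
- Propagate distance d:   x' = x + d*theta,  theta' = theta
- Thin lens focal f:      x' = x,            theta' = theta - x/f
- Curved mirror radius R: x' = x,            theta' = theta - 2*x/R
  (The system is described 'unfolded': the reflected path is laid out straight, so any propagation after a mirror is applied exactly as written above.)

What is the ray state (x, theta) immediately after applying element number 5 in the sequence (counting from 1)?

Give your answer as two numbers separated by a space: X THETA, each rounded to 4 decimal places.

Initial: x=-6.0000 theta=-0.5000
After 1 (propagate distance d=16): x=-14.0000 theta=-0.5000
After 2 (thin lens f=26): x=-14.0000 theta=1/26 (≈0.0385)
After 3 (propagate distance d=37): x=-327/26 (≈-12.5769) theta=1/26 (≈0.0385)
After 4 (thin lens f=46): x=-327/26 (≈-12.5769) theta=373/1196 (≈0.3119)
After 5 (propagate distance d=32): x=-1553/598 (≈-2.5970) theta=373/1196 (≈0.3119)
Rounded to 4 decimal places: x = -2.5970, theta = 0.3119

Answer: -2.5970 0.3119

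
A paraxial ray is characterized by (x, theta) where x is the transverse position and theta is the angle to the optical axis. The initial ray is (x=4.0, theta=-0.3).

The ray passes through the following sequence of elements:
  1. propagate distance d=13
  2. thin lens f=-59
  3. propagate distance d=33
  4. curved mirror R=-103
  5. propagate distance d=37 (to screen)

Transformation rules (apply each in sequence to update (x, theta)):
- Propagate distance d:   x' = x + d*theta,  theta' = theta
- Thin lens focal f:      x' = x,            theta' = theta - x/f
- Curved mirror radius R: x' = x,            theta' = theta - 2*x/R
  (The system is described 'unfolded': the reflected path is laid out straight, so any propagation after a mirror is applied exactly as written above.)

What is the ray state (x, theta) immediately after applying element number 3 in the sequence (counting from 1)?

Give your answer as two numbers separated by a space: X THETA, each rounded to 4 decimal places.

Answer: -9.7441 -0.2983

Derivation:
Initial: x=4.0000 theta=-0.3000
After 1 (propagate distance d=13): x=0.1000 theta=-0.3000
After 2 (thin lens f=-59): x=0.1000 theta=-88/295 (≈-0.2983)
After 3 (propagate distance d=33): x=-5749/590 (≈-9.7441) theta=-88/295 (≈-0.2983)
Rounded to 4 decimal places: x = -9.7441, theta = -0.2983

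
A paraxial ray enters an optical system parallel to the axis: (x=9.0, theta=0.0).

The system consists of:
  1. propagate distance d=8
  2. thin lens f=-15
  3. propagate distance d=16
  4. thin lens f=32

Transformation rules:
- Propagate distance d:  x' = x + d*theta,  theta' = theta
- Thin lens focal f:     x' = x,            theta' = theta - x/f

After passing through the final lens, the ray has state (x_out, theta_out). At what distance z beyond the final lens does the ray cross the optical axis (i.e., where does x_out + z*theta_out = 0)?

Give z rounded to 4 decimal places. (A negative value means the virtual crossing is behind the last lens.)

Initial: x=9.0000 theta=0.0000
After 1 (propagate distance d=8): x=9.0000 theta=0.0000
After 2 (thin lens f=-15): x=9.0000 theta=0.6000
After 3 (propagate distance d=16): x=18.6000 theta=0.6000
After 4 (thin lens f=32): x=18.6000 theta=3/160 (≈0.0188)
z_focus = -x_out/theta_out = -(18.6000)/(3/160) = -992.0000
Rounded to 4 decimal places: z = -992.0000

Answer: -992.0000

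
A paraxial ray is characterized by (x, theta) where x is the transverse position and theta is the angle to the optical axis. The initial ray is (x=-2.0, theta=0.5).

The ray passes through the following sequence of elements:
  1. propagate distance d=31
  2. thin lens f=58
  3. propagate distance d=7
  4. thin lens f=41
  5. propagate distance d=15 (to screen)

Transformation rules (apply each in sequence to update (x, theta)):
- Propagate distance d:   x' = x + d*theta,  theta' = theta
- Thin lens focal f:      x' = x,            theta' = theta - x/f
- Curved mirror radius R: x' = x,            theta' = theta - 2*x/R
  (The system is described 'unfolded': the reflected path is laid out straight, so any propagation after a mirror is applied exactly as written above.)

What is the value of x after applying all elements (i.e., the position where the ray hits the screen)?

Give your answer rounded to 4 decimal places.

Answer: 13.7559

Derivation:
Initial: x=-2.0000 theta=0.5000
After 1 (propagate distance d=31): x=13.5000 theta=0.5000
After 2 (thin lens f=58): x=13.5000 theta=31/116 (≈0.2672)
After 3 (propagate distance d=7): x=1783/116 (≈15.3707) theta=31/116 (≈0.2672)
After 4 (thin lens f=41): x=1783/116 (≈15.3707) theta=-128/1189 (≈-0.1077)
After 5 (propagate distance d=15 (to screen)): x=65423/4756 (≈13.7559) theta=-128/1189 (≈-0.1077)
Rounded to 4 decimal places: x = 13.7559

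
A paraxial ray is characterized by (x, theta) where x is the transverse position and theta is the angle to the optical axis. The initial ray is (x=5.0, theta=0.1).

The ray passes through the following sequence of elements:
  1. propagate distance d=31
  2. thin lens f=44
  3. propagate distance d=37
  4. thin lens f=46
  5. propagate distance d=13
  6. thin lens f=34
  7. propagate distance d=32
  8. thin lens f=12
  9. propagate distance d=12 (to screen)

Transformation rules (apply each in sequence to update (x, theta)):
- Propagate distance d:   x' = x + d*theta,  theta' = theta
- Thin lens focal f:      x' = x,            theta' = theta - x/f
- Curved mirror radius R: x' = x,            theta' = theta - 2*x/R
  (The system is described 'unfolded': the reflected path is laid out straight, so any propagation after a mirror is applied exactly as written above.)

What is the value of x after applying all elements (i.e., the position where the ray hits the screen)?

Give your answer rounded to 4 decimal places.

Initial: x=5.0000 theta=0.1000
After 1 (propagate distance d=31): x=8.1000 theta=0.1000
After 2 (thin lens f=44): x=8.1000 theta=-37/440 (≈-0.0841)
After 3 (propagate distance d=37): x=439/88 (≈4.9886) theta=-37/440 (≈-0.0841)
After 4 (thin lens f=46): x=439/88 (≈4.9886) theta=-3897/20240 (≈-0.1925)
After 5 (propagate distance d=13): x=50309/20240 (≈2.4856) theta=-3897/20240 (≈-0.1925)
After 6 (thin lens f=34): x=50309/20240 (≈2.4856) theta=-182807/688160 (≈-0.2656)
After 7 (propagate distance d=32): x=-2069659/344080 (≈-6.0151) theta=-182807/688160 (≈-0.2656)
After 8 (thin lens f=12): x=-2069659/344080 (≈-6.0151) theta=972817/4128960 (≈0.2356)
After 9 (propagate distance d=12 (to screen)): x=-548421/172040 (≈-3.1878) theta=972817/4128960 (≈0.2356)
Rounded to 4 decimal places: x = -3.1878

Answer: -3.1878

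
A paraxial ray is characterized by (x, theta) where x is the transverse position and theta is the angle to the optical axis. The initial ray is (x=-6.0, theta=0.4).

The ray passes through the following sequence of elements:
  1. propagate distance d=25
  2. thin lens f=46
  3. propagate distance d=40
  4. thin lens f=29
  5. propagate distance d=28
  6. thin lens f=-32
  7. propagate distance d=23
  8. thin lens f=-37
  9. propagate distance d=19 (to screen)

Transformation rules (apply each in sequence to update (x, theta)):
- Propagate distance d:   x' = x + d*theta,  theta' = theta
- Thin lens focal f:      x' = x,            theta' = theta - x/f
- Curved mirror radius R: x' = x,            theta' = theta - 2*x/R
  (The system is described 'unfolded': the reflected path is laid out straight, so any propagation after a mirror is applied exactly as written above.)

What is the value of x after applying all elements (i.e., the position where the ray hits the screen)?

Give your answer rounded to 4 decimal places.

Initial: x=-6.0000 theta=0.4000
After 1 (propagate distance d=25): x=4.0000 theta=0.4000
After 2 (thin lens f=46): x=4.0000 theta=36/115 (≈0.3130)
After 3 (propagate distance d=40): x=380/23 (≈16.5217) theta=36/115 (≈0.3130)
After 4 (thin lens f=29): x=380/23 (≈16.5217) theta=-856/3335 (≈-0.2567)
After 5 (propagate distance d=28): x=31132/3335 (≈9.3349) theta=-856/3335 (≈-0.2567)
After 6 (thin lens f=-32): x=31132/3335 (≈9.3349) theta=187/5336 (≈0.0350)
After 7 (propagate distance d=23): x=270561/26680 (≈10.1410) theta=187/5336 (≈0.0350)
After 8 (thin lens f=-37): x=270561/26680 (≈10.1410) theta=76289/246790 (≈0.3091)
After 9 (propagate distance d=19 (to screen)): x=15808721/987160 (≈16.0143) theta=76289/246790 (≈0.3091)
Rounded to 4 decimal places: x = 16.0143

Answer: 16.0143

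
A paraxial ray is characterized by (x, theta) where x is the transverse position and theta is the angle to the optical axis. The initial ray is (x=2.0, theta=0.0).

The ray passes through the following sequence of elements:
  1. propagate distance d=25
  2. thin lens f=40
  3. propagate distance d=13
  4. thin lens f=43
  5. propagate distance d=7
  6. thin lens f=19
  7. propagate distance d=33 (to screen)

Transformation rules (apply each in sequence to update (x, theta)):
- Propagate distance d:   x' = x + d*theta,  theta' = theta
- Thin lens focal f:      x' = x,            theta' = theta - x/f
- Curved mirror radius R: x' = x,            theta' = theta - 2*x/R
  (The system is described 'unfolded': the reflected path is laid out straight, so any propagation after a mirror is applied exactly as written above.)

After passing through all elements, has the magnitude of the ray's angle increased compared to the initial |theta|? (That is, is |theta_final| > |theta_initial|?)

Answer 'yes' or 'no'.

Answer: yes

Derivation:
Initial: x=2.0000 theta=0.0000
After 1 (propagate distance d=25): x=2.0000 theta=0.0000
After 2 (thin lens f=40): x=2.0000 theta=-0.0500
After 3 (propagate distance d=13): x=1.3500 theta=-0.0500
After 4 (thin lens f=43): x=1.3500 theta=-7/86 (≈-0.0814)
After 5 (propagate distance d=7): x=671/860 (≈0.7802) theta=-7/86 (≈-0.0814)
After 6 (thin lens f=19): x=671/860 (≈0.7802) theta=-2001/16340 (≈-0.1225)
After 7 (propagate distance d=33 (to screen)): x=-13321/4085 (≈-3.2610) theta=-2001/16340 (≈-0.1225)
|theta_initial|=0.0000 |theta_final|=2001/16340 (≈0.1225) -> increased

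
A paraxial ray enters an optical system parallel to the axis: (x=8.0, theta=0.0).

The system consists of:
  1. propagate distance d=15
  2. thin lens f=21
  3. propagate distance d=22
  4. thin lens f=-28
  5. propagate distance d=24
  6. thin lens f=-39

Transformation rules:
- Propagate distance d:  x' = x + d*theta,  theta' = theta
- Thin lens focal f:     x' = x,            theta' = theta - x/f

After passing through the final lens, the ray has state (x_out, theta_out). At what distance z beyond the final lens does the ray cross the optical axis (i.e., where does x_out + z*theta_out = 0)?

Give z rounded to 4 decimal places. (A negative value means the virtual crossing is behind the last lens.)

Initial: x=8.0000 theta=0.0000
After 1 (propagate distance d=15): x=8.0000 theta=0.0000
After 2 (thin lens f=21): x=8.0000 theta=-8/21 (≈-0.3810)
After 3 (propagate distance d=22): x=-8/21 (≈-0.3810) theta=-8/21 (≈-0.3810)
After 4 (thin lens f=-28): x=-8/21 (≈-0.3810) theta=-58/147 (≈-0.3946)
After 5 (propagate distance d=24): x=-1448/147 (≈-9.8503) theta=-58/147 (≈-0.3946)
After 6 (thin lens f=-39): x=-1448/147 (≈-9.8503) theta=-530/819 (≈-0.6471)
z_focus = -x_out/theta_out = -(-1448/147)/(-530/819) = -28236/1855 ≈ -15.2216
Rounded to 4 decimal places: z = -15.2216

Answer: -15.2216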